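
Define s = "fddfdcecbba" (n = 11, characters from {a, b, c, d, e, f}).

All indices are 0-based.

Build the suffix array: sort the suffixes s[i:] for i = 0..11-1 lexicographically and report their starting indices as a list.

[10, 9, 8, 7, 5, 4, 1, 2, 6, 3, 0]

rank | idx | suffix
   0 |  10 | a
   1 |   9 | ba
   2 |   8 | bba
   3 |   7 | cbba
   4 |   5 | cecbba
   5 |   4 | dcecbba
   6 |   1 | ddfdcecbba
   7 |   2 | dfdcecbba
   8 |   6 | ecbba
   9 |   3 | fdcecbba
  10 |   0 | fddfdcecbba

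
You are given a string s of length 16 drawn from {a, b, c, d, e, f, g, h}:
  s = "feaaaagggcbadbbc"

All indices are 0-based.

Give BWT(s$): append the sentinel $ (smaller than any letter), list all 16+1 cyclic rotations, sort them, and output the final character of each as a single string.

rank  rotation           last
    0  $feaaaagggcbadbbc  c
    1  aaaagggcbadbbc$fe  e
    2  aaagggcbadbbc$fea  a
    3  aagggcbadbbc$feaa  a
    4  adbbc$feaaaagggcb  b
    5  agggcbadbbc$feaaa  a
    6  badbbc$feaaaagggc  c
    7  bbc$feaaaagggcbad  d
    8  bc$feaaaagggcbadb  b
    9  c$feaaaagggcbadbb  b
   10  cbadbbc$feaaaaggg  g
   11  dbbc$feaaaagggcba  a
   12  eaaaagggcbadbbc$f  f
   13  feaaaagggcbadbbc$  $
   14  gcbadbbc$feaaaagg  g
   15  ggcbadbbc$feaaaag  g
   16  gggcbadbbc$feaaaa  a

ceaabacdbbgaf$gga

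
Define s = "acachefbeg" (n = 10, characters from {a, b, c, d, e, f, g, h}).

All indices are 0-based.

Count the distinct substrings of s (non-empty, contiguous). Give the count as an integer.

51

rank | idx | suffix
   0 |   0 | acachefbeg
   1 |   2 | achefbeg
   2 |   7 | beg
   3 |   1 | cachefbeg
   4 |   3 | chefbeg
   5 |   5 | efbeg
   6 |   8 | eg
   7 |   6 | fbeg
   8 |   9 | g
   9 |   4 | hefbeg

SA = [0, 2, 7, 1, 3, 5, 8, 6, 9, 4]
i: (SA[i-1],SA[i]) lcp shared
  1: (0,2) 2 'ac'
  2: (2,7) 0 ''
  3: (7,1) 0 ''
  4: (1,3) 1 'c'
  5: (3,5) 0 ''
  6: (5,8) 1 'e'
  7: (8,6) 0 ''
  8: (6,9) 0 ''
  9: (9,4) 0 ''

n(n+1)/2 = 10·11/2 = 55
Σ LCP = 0 + 2 + 0 + 0 + 1 + 0 + 1 + 0 + 0 + 0 = 4
distinct = 55 − 4 = 51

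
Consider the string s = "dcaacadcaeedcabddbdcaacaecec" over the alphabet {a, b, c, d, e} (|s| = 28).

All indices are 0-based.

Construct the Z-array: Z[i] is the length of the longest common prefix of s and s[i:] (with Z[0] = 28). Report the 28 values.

Z[0]=28
i=1: i≥r, start 0; Z[1]=0
i=2: i≥r, start 0; Z[2]=0
i=3: i≥r, start 0; Z[3]=0
i=4: i≥r, start 0; Z[4]=0
i=5: i≥r, start 0; Z[5]=0
i=6: i≥r, start 0; Z[6]=3 grow→box=[6,9)
i=7: min(r-i=2, Z[1]=0)=0; Z[7]=0
i=8: min(r-i=1, Z[2]=0)=0; Z[8]=0
i=9: i≥r, start 0; Z[9]=0
i=10: i≥r, start 0; Z[10]=0
i=11: i≥r, start 0; Z[11]=3 grow→box=[11,14)
i=12: min(r-i=2, Z[1]=0)=0; Z[12]=0
i=13: min(r-i=1, Z[2]=0)=0; Z[13]=0
i=14: i≥r, start 0; Z[14]=0
i=15: i≥r, start 0; Z[15]=1 grow→box=[15,16)
i=16: i≥r, start 0; Z[16]=1 grow→box=[16,17)
i=17: i≥r, start 0; Z[17]=0
i=18: i≥r, start 0; Z[18]=6 grow→box=[18,24)
i=19: min(r-i=5, Z[1]=0)=0; Z[19]=0
i=20: min(r-i=4, Z[2]=0)=0; Z[20]=0
i=21: min(r-i=3, Z[3]=0)=0; Z[21]=0
i=22: min(r-i=2, Z[4]=0)=0; Z[22]=0
i=23: min(r-i=1, Z[5]=0)=0; Z[23]=0
i=24: i≥r, start 0; Z[24]=0
i=25: i≥r, start 0; Z[25]=0
i=26: i≥r, start 0; Z[26]=0
i=27: i≥r, start 0; Z[27]=0

[28, 0, 0, 0, 0, 0, 3, 0, 0, 0, 0, 3, 0, 0, 0, 1, 1, 0, 6, 0, 0, 0, 0, 0, 0, 0, 0, 0]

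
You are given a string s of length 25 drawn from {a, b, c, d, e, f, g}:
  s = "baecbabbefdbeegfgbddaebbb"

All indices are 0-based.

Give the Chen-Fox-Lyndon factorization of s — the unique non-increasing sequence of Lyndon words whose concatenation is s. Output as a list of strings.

emit factor 1: 'b' (i=0, period=1)
emit factor 2: 'aecb' (i=1, period=4)
emit factor 3: 'abbefdbeegfgbddaebbb' (i=5, period=20)

["b", "aecb", "abbefdbeegfgbddaebbb"]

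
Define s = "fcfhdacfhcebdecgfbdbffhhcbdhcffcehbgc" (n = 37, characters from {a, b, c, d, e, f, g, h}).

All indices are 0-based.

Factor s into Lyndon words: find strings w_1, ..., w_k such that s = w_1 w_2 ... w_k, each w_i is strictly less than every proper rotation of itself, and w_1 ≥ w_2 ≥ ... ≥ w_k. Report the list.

["f", "cfhd", "acfhcebdecgfbdbffhhcbdhcffcehbgc"]

emit factor 1: 'f' (i=0, period=1)
emit factor 2: 'cfhd' (i=1, period=4)
emit factor 3: 'acfhcebdecgfbdbffhhcbdhcffcehbgc' (i=5, period=32)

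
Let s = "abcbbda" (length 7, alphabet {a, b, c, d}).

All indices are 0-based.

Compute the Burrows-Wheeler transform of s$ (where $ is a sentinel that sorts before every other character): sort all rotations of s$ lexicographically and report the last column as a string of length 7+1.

rank  rotation  last
    0  $abcbbda  a
    1  a$abcbbd  d
    2  abcbbda$  $
    3  bbda$abc  c
    4  bcbbda$a  a
    5  bda$abcb  b
    6  cbbda$ab  b
    7  da$abcbb  b

ad$cabbb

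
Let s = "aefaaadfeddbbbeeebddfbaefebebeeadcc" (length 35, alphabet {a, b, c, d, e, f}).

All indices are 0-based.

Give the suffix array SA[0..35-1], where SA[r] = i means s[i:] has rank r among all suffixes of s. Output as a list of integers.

rank→(start, suffix):
  0 → (3, 'aaadfeddbbbeeebddfbaefebebeeadcc')
  1 → (4, 'aadfeddbbbeeebddfbaefebebeeadcc')
  2 → (31, 'adcc')
  3 → (5, 'adfeddbbbeeebddfbaefebebeeadcc')
  4 → (0, 'aefaaadfeddbbbeeebddfbaefebebeeadcc')
  5 → (22, 'aefebebeeadcc')
  6 → (21, 'baefebebeeadcc')
  7 → (11, 'bbbeeebddfbaefebebeeadcc')
  8 → (12, 'bbeeebddfbaefebebeeadcc')
  9 → (17, 'bddfbaefebebeeadcc')
  10 → (26, 'bebeeadcc')
  11 → (28, 'beeadcc')
  12 → (13, 'beeebddfbaefebebeeadcc')
  13 → (34, 'c')
  14 → (33, 'cc')
  15 → (10, 'dbbbeeebddfbaefebebeeadcc')
  16 → (32, 'dcc')
  17 → (9, 'ddbbbeeebddfbaefebebeeadcc')
  18 → (18, 'ddfbaefebebeeadcc')
  19 → (19, 'dfbaefebebeeadcc')
  20 → (6, 'dfeddbbbeeebddfbaefebebeeadcc')
  21 → (30, 'eadcc')
  22 → (16, 'ebddfbaefebebeeadcc')
  23 → (25, 'ebebeeadcc')
  24 → (27, 'ebeeadcc')
  25 → (8, 'eddbbbeeebddfbaefebebeeadcc')
  26 → (29, 'eeadcc')
  27 → (15, 'eebddfbaefebebeeadcc')
  28 → (14, 'eeebddfbaefebebeeadcc')
  29 → (1, 'efaaadfeddbbbeeebddfbaefebebeeadcc')
  30 → (23, 'efebebeeadcc')
  31 → (2, 'faaadfeddbbbeeebddfbaefebebeeadcc')
  32 → (20, 'fbaefebebeeadcc')
  33 → (24, 'febebeeadcc')
  34 → (7, 'feddbbbeeebddfbaefebebeeadcc')

[3, 4, 31, 5, 0, 22, 21, 11, 12, 17, 26, 28, 13, 34, 33, 10, 32, 9, 18, 19, 6, 30, 16, 25, 27, 8, 29, 15, 14, 1, 23, 2, 20, 24, 7]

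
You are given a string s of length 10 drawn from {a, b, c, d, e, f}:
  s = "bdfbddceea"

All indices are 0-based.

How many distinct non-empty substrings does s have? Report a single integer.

sorted suffixes:
  #0 SA[0]=9  'a'
  #1 SA[1]=3  'bddceea'
  #2 SA[2]=0  'bdfbddceea'
  #3 SA[3]=6  'ceea'
  #4 SA[4]=5  'dceea'
  #5 SA[5]=4  'ddceea'
  #6 SA[6]=1  'dfbddceea'
  #7 SA[7]=8  'ea'
  #8 SA[8]=7  'eea'
  #9 SA[9]=2  'fbddceea'

SA = [9, 3, 0, 6, 5, 4, 1, 8, 7, 2]
i: (SA[i-1],SA[i]) lcp shared
  1: (9,3) 0 ''
  2: (3,0) 2 'bd'
  3: (0,6) 0 ''
  4: (6,5) 0 ''
  5: (5,4) 1 'd'
  6: (4,1) 1 'd'
  7: (1,8) 0 ''
  8: (8,7) 1 'e'
  9: (7,2) 0 ''

n(n+1)/2 = 10·11/2 = 55
Σ LCP = 0 + 0 + 2 + 0 + 0 + 1 + 1 + 0 + 1 + 0 = 5
distinct = 55 − 5 = 50

50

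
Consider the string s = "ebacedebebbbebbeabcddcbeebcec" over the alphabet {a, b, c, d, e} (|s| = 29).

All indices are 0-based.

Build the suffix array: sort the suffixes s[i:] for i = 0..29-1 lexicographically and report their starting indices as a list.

[16, 2, 1, 9, 13, 10, 17, 25, 14, 7, 11, 22, 28, 21, 18, 26, 3, 20, 19, 5, 15, 0, 8, 12, 24, 6, 27, 4, 23]

sorted suffixes:
  #0 SA[0]=16  'abcddcbeebcec'
  #1 SA[1]=2  'acedebebbbebbeabcddcbeebcec'
  #2 SA[2]=1  'bacedebebbbebbeabcddcbeebcec'
  #3 SA[3]=9  'bbbebbeabcddcbeebcec'
  #4 SA[4]=13  'bbeabcddcbeebcec'
  #5 SA[5]=10  'bbebbeabcddcbeebcec'
  #6 SA[6]=17  'bcddcbeebcec'
  #7 SA[7]=25  'bcec'
  #8 SA[8]=14  'beabcddcbeebcec'
  #9 SA[9]=7  'bebbbebbeabcddcbeebcec'
  #10 SA[10]=11  'bebbeabcddcbeebcec'
  #11 SA[11]=22  'beebcec'
  #12 SA[12]=28  'c'
  #13 SA[13]=21  'cbeebcec'
  #14 SA[14]=18  'cddcbeebcec'
  #15 SA[15]=26  'cec'
  #16 SA[16]=3  'cedebebbbebbeabcddcbeebcec'
  #17 SA[17]=20  'dcbeebcec'
  #18 SA[18]=19  'ddcbeebcec'
  #19 SA[19]=5  'debebbbebbeabcddcbeebcec'
  #20 SA[20]=15  'eabcddcbeebcec'
  #21 SA[21]=0  'ebacedebebbbebbeabcddcbeebcec'
  #22 SA[22]=8  'ebbbebbeabcddcbeebcec'
  #23 SA[23]=12  'ebbeabcddcbeebcec'
  #24 SA[24]=24  'ebcec'
  #25 SA[25]=6  'ebebbbebbeabcddcbeebcec'
  #26 SA[26]=27  'ec'
  #27 SA[27]=4  'edebebbbebbeabcddcbeebcec'
  #28 SA[28]=23  'eebcec'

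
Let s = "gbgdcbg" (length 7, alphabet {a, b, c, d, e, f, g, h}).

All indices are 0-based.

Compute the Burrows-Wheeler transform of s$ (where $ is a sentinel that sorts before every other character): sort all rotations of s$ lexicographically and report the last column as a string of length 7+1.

rank  rotation  last
    0  $gbgdcbg  g
    1  bg$gbgdc  c
    2  bgdcbg$g  g
    3  cbg$gbgd  d
    4  dcbg$gbg  g
    5  g$gbgdcb  b
    6  gbgdcbg$  $
    7  gdcbg$gb  b

gcgdgb$b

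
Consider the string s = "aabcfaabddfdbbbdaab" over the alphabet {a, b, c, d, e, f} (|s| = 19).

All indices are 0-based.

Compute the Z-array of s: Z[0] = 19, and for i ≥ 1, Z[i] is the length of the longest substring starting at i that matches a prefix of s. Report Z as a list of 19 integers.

[19, 1, 0, 0, 0, 3, 1, 0, 0, 0, 0, 0, 0, 0, 0, 0, 3, 1, 0]

Z[0]=19
i=1: i≥r, start 0; Z[1]=1 grow→box=[1,2)
i=2: i≥r, start 0; Z[2]=0
i=3: i≥r, start 0; Z[3]=0
i=4: i≥r, start 0; Z[4]=0
i=5: i≥r, start 0; Z[5]=3 grow→box=[5,8)
i=6: min(r-i=2, Z[1]=1)=1; Z[6]=1
i=7: min(r-i=1, Z[2]=0)=0; Z[7]=0
i=8: i≥r, start 0; Z[8]=0
i=9: i≥r, start 0; Z[9]=0
i=10: i≥r, start 0; Z[10]=0
i=11: i≥r, start 0; Z[11]=0
i=12: i≥r, start 0; Z[12]=0
i=13: i≥r, start 0; Z[13]=0
i=14: i≥r, start 0; Z[14]=0
i=15: i≥r, start 0; Z[15]=0
i=16: i≥r, start 0; Z[16]=3 grow→box=[16,19)
i=17: min(r-i=2, Z[1]=1)=1; Z[17]=1
i=18: min(r-i=1, Z[2]=0)=0; Z[18]=0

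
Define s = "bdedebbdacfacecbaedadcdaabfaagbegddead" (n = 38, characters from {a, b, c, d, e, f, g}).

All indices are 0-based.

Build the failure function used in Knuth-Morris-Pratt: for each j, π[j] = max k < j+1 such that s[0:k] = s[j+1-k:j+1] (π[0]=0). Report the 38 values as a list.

π[0] = 0
j=1 s[j]='d': π[1]=0 (border '')
j=2 s[j]='e': π[2]=0 (border '')
j=3 s[j]='d': π[3]=0 (border '')
j=4 s[j]='e': π[4]=0 (border '')
j=5 s[j]='b': π[5]=1 (border 'b')
j=6 s[j]='b': k: 1→0; π[6]=1 (border 'b')
j=7 s[j]='d': π[7]=2 (border 'bd')
j=8 s[j]='a': k: 2→0; π[8]=0 (border '')
j=9 s[j]='c': π[9]=0 (border '')
j=10 s[j]='f': π[10]=0 (border '')
j=11 s[j]='a': π[11]=0 (border '')
j=12 s[j]='c': π[12]=0 (border '')
j=13 s[j]='e': π[13]=0 (border '')
j=14 s[j]='c': π[14]=0 (border '')
j=15 s[j]='b': π[15]=1 (border 'b')
j=16 s[j]='a': k: 1→0; π[16]=0 (border '')
j=17 s[j]='e': π[17]=0 (border '')
j=18 s[j]='d': π[18]=0 (border '')
j=19 s[j]='a': π[19]=0 (border '')
j=20 s[j]='d': π[20]=0 (border '')
j=21 s[j]='c': π[21]=0 (border '')
j=22 s[j]='d': π[22]=0 (border '')
j=23 s[j]='a': π[23]=0 (border '')
j=24 s[j]='a': π[24]=0 (border '')
j=25 s[j]='b': π[25]=1 (border 'b')
j=26 s[j]='f': k: 1→0; π[26]=0 (border '')
j=27 s[j]='a': π[27]=0 (border '')
j=28 s[j]='a': π[28]=0 (border '')
j=29 s[j]='g': π[29]=0 (border '')
j=30 s[j]='b': π[30]=1 (border 'b')
j=31 s[j]='e': k: 1→0; π[31]=0 (border '')
j=32 s[j]='g': π[32]=0 (border '')
j=33 s[j]='d': π[33]=0 (border '')
j=34 s[j]='d': π[34]=0 (border '')
j=35 s[j]='e': π[35]=0 (border '')
j=36 s[j]='a': π[36]=0 (border '')
j=37 s[j]='d': π[37]=0 (border '')

[0, 0, 0, 0, 0, 1, 1, 2, 0, 0, 0, 0, 0, 0, 0, 1, 0, 0, 0, 0, 0, 0, 0, 0, 0, 1, 0, 0, 0, 0, 1, 0, 0, 0, 0, 0, 0, 0]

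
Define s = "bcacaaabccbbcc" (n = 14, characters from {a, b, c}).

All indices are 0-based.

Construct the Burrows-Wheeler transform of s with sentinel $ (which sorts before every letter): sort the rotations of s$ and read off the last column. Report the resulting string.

rank  rotation         last
    0  $bcacaaabccbbcc  c
    1  aaabccbbcc$bcac  c
    2  aabccbbcc$bcaca  a
    3  abccbbcc$bcacaa  a
    4  acaaabccbbcc$bc  c
    5  bbcc$bcacaaabcc  c
    6  bcacaaabccbbcc$  $
    7  bcc$bcacaaabccb  b
    8  bccbbcc$bcacaaa  a
    9  c$bcacaaabccbbc  c
   10  caaabccbbcc$bca  a
   11  cacaaabccbbcc$b  b
   12  cbbcc$bcacaaabc  c
   13  cc$bcacaaabccbb  b
   14  ccbbcc$bcacaaab  b

ccaacc$bacabcbb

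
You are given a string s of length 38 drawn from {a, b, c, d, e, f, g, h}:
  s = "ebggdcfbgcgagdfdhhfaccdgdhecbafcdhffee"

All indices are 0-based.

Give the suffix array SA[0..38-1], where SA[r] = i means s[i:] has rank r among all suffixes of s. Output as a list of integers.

rank | idx | suffix
   0 |  19 | accdgdhecbafcdhffee
   1 |  29 | afcdhffee
   2 |  11 | agdfdhhfaccdgdhecbafcdhffee
   3 |  28 | bafcdhffee
   4 |   7 | bgcgagdfdhhfaccdgdhecbafcdhffee
   5 |   1 | bggdcfbgcgagdfdhhfaccdgdhecbafcdhffee
   6 |  27 | cbafcdhffee
   7 |  20 | ccdgdhecbafcdhffee
   8 |  21 | cdgdhecbafcdhffee
   9 |  31 | cdhffee
  10 |   5 | cfbgcgagdfdhhfaccdgdhecbafcdhffee
  11 |   9 | cgagdfdhhfaccdgdhecbafcdhffee
  12 |   4 | dcfbgcgagdfdhhfaccdgdhecbafcdhffee
  13 |  13 | dfdhhfaccdgdhecbafcdhffee
  14 |  22 | dgdhecbafcdhffee
  15 |  24 | dhecbafcdhffee
  16 |  32 | dhffee
  17 |  15 | dhhfaccdgdhecbafcdhffee
  18 |  37 | e
  19 |   0 | ebggdcfbgcgagdfdhhfaccdgdhecbafcdhffee
  20 |  26 | ecbafcdhffee
  21 |  36 | ee
  22 |  18 | faccdgdhecbafcdhffee
  23 |   6 | fbgcgagdfdhhfaccdgdhecbafcdhffee
  24 |  30 | fcdhffee
  25 |  14 | fdhhfaccdgdhecbafcdhffee
  26 |  35 | fee
  27 |  34 | ffee
  28 |  10 | gagdfdhhfaccdgdhecbafcdhffee
  29 |   8 | gcgagdfdhhfaccdgdhecbafcdhffee
  30 |   3 | gdcfbgcgagdfdhhfaccdgdhecbafcdhffee
  31 |  12 | gdfdhhfaccdgdhecbafcdhffee
  32 |  23 | gdhecbafcdhffee
  33 |   2 | ggdcfbgcgagdfdhhfaccdgdhecbafcdhffee
  34 |  25 | hecbafcdhffee
  35 |  17 | hfaccdgdhecbafcdhffee
  36 |  33 | hffee
  37 |  16 | hhfaccdgdhecbafcdhffee

[19, 29, 11, 28, 7, 1, 27, 20, 21, 31, 5, 9, 4, 13, 22, 24, 32, 15, 37, 0, 26, 36, 18, 6, 30, 14, 35, 34, 10, 8, 3, 12, 23, 2, 25, 17, 33, 16]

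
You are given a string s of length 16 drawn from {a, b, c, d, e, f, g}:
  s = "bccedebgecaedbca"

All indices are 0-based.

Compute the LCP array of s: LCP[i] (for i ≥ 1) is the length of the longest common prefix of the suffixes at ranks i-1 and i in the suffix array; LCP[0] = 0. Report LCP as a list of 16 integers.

sorted suffixes:
  #0 SA[0]=15  'a'
  #1 SA[1]=10  'aedbca'
  #2 SA[2]=13  'bca'
  #3 SA[3]=0  'bccedebgecaedbca'
  #4 SA[4]=6  'bgecaedbca'
  #5 SA[5]=14  'ca'
  #6 SA[6]=9  'caedbca'
  #7 SA[7]=1  'ccedebgecaedbca'
  #8 SA[8]=2  'cedebgecaedbca'
  #9 SA[9]=12  'dbca'
  #10 SA[10]=4  'debgecaedbca'
  #11 SA[11]=5  'ebgecaedbca'
  #12 SA[12]=8  'ecaedbca'
  #13 SA[13]=11  'edbca'
  #14 SA[14]=3  'edebgecaedbca'
  #15 SA[15]=7  'gecaedbca'

SA = [15, 10, 13, 0, 6, 14, 9, 1, 2, 12, 4, 5, 8, 11, 3, 7]
rank  pair      lcp
   1  s[15:],s[10:]  1  'a'
   2  s[10:],s[13:]  0  ''
   3  s[13:],s[0:]  2  'bc'
   4  s[0:],s[6:]  1  'b'
   5  s[6:],s[14:]  0  ''
   6  s[14:],s[9:]  2  'ca'
   7  s[9:],s[1:]  1  'c'
   8  s[1:],s[2:]  1  'c'
   9  s[2:],s[12:]  0  ''
  10  s[12:],s[4:]  1  'd'
  11  s[4:],s[5:]  0  ''
  12  s[5:],s[8:]  1  'e'
  13  s[8:],s[11:]  1  'e'
  14  s[11:],s[3:]  2  'ed'
  15  s[3:],s[7:]  0  ''

[0, 1, 0, 2, 1, 0, 2, 1, 1, 0, 1, 0, 1, 1, 2, 0]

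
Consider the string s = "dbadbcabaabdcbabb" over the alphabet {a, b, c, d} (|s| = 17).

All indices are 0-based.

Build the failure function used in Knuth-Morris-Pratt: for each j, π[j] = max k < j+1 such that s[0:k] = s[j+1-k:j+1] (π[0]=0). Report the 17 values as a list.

π[0] = 0
j=1 s[j]='b': π[1]=0 (border '')
j=2 s[j]='a': π[2]=0 (border '')
j=3 s[j]='d': π[3]=1 (border 'd')
j=4 s[j]='b': π[4]=2 (border 'db')
j=5 s[j]='c': k: 2→0; π[5]=0 (border '')
j=6 s[j]='a': π[6]=0 (border '')
j=7 s[j]='b': π[7]=0 (border '')
j=8 s[j]='a': π[8]=0 (border '')
j=9 s[j]='a': π[9]=0 (border '')
j=10 s[j]='b': π[10]=0 (border '')
j=11 s[j]='d': π[11]=1 (border 'd')
j=12 s[j]='c': k: 1→0; π[12]=0 (border '')
j=13 s[j]='b': π[13]=0 (border '')
j=14 s[j]='a': π[14]=0 (border '')
j=15 s[j]='b': π[15]=0 (border '')
j=16 s[j]='b': π[16]=0 (border '')

[0, 0, 0, 1, 2, 0, 0, 0, 0, 0, 0, 1, 0, 0, 0, 0, 0]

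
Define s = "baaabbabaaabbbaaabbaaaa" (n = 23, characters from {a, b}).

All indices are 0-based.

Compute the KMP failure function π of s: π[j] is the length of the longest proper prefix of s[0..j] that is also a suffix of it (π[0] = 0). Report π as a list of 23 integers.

[0, 0, 0, 0, 1, 1, 2, 1, 2, 3, 4, 5, 6, 1, 2, 3, 4, 5, 6, 7, 3, 4, 0]

π[0] = 0
j=1 s[j]='a': π[1]=0 (border '')
j=2 s[j]='a': π[2]=0 (border '')
j=3 s[j]='a': π[3]=0 (border '')
j=4 s[j]='b': π[4]=1 (border 'b')
j=5 s[j]='b': k: 1→0; π[5]=1 (border 'b')
j=6 s[j]='a': π[6]=2 (border 'ba')
j=7 s[j]='b': k: 2→0; π[7]=1 (border 'b')
j=8 s[j]='a': π[8]=2 (border 'ba')
j=9 s[j]='a': π[9]=3 (border 'baa')
j=10 s[j]='a': π[10]=4 (border 'baaa')
j=11 s[j]='b': π[11]=5 (border 'baaab')
j=12 s[j]='b': π[12]=6 (border 'baaabb')
j=13 s[j]='b': k: 6→1→0; π[13]=1 (border 'b')
j=14 s[j]='a': π[14]=2 (border 'ba')
j=15 s[j]='a': π[15]=3 (border 'baa')
j=16 s[j]='a': π[16]=4 (border 'baaa')
j=17 s[j]='b': π[17]=5 (border 'baaab')
j=18 s[j]='b': π[18]=6 (border 'baaabb')
j=19 s[j]='a': π[19]=7 (border 'baaabba')
j=20 s[j]='a': k: 7→2; π[20]=3 (border 'baa')
j=21 s[j]='a': π[21]=4 (border 'baaa')
j=22 s[j]='a': k: 4→0; π[22]=0 (border '')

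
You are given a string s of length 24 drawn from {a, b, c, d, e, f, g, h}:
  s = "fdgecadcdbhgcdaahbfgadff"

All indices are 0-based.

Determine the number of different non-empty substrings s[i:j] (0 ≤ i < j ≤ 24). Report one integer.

sorted suffixes:
  #0 SA[0]=14  'aahbfgadff'
  #1 SA[1]=5  'adcdbhgcdaahbfgadff'
  #2 SA[2]=20  'adff'
  #3 SA[3]=15  'ahbfgadff'
  #4 SA[4]=17  'bfgadff'
  #5 SA[5]=9  'bhgcdaahbfgadff'
  #6 SA[6]=4  'cadcdbhgcdaahbfgadff'
  #7 SA[7]=12  'cdaahbfgadff'
  #8 SA[8]=7  'cdbhgcdaahbfgadff'
  #9 SA[9]=13  'daahbfgadff'
  #10 SA[10]=8  'dbhgcdaahbfgadff'
  #11 SA[11]=6  'dcdbhgcdaahbfgadff'
  #12 SA[12]=21  'dff'
  #13 SA[13]=1  'dgecadcdbhgcdaahbfgadff'
  #14 SA[14]=3  'ecadcdbhgcdaahbfgadff'
  #15 SA[15]=23  'f'
  #16 SA[16]=0  'fdgecadcdbhgcdaahbfgadff'
  #17 SA[17]=22  'ff'
  #18 SA[18]=18  'fgadff'
  #19 SA[19]=19  'gadff'
  #20 SA[20]=11  'gcdaahbfgadff'
  #21 SA[21]=2  'gecadcdbhgcdaahbfgadff'
  #22 SA[22]=16  'hbfgadff'
  #23 SA[23]=10  'hgcdaahbfgadff'

SA = [14, 5, 20, 15, 17, 9, 4, 12, 7, 13, 8, 6, 21, 1, 3, 23, 0, 22, 18, 19, 11, 2, 16, 10]
[i] adj suffixes → lcp
  [1] 14/5 → 1 ('a')
  [2] 5/20 → 2 ('ad')
  [3] 20/15 → 1 ('a')
  [4] 15/17 → 0 ('')
  [5] 17/9 → 1 ('b')
  [6] 9/4 → 0 ('')
  [7] 4/12 → 1 ('c')
  [8] 12/7 → 2 ('cd')
  [9] 7/13 → 0 ('')
  [10] 13/8 → 1 ('d')
  [11] 8/6 → 1 ('d')
  [12] 6/21 → 1 ('d')
  [13] 21/1 → 1 ('d')
  [14] 1/3 → 0 ('')
  [15] 3/23 → 0 ('')
  [16] 23/0 → 1 ('f')
  [17] 0/22 → 1 ('f')
  [18] 22/18 → 1 ('f')
  [19] 18/19 → 0 ('')
  [20] 19/11 → 1 ('g')
  [21] 11/2 → 1 ('g')
  [22] 2/16 → 0 ('')
  [23] 16/10 → 1 ('h')

n(n+1)/2 = 24·25/2 = 300
Σ LCP = 0 + 1 + 2 + 1 + 0 + 1 + 0 + 1 + 2 + 0 + 1 + 1 + 1 + 1 + 0 + 0 + 1 + 1 + 1 + 0 + 1 + 1 + 0 + 1 = 18
distinct = 300 − 18 = 282

282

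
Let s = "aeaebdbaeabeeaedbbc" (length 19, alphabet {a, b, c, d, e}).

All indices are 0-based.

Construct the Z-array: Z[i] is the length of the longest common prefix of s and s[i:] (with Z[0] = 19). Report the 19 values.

[19, 0, 2, 0, 0, 0, 0, 3, 0, 1, 0, 0, 0, 2, 0, 0, 0, 0, 0]

Z[0]=19
i=1: i≥r, start 0; Z[1]=0
i=2: i≥r, start 0; Z[2]=2 scan→box=[2,4)
i=3: min(r-i=1, Z[1]=0)=0; Z[3]=0
i=4: i≥r, start 0; Z[4]=0
i=5: i≥r, start 0; Z[5]=0
i=6: i≥r, start 0; Z[6]=0
i=7: i≥r, start 0; Z[7]=3 scan→box=[7,10)
i=8: min(r-i=2, Z[1]=0)=0; Z[8]=0
i=9: min(r-i=1, Z[2]=2)=1; Z[9]=1
i=10: i≥r, start 0; Z[10]=0
i=11: i≥r, start 0; Z[11]=0
i=12: i≥r, start 0; Z[12]=0
i=13: i≥r, start 0; Z[13]=2 scan→box=[13,15)
i=14: min(r-i=1, Z[1]=0)=0; Z[14]=0
i=15: i≥r, start 0; Z[15]=0
i=16: i≥r, start 0; Z[16]=0
i=17: i≥r, start 0; Z[17]=0
i=18: i≥r, start 0; Z[18]=0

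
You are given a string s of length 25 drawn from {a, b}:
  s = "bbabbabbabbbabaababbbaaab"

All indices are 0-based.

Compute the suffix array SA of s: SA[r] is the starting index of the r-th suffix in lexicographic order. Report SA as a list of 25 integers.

[21, 22, 14, 23, 12, 15, 2, 5, 17, 8, 24, 20, 13, 11, 1, 4, 16, 7, 19, 10, 0, 3, 6, 18, 9]

rank | idx | suffix
   0 |  21 | aaab
   1 |  22 | aab
   2 |  14 | aababbbaaab
   3 |  23 | ab
   4 |  12 | abaababbbaaab
   5 |  15 | ababbbaaab
   6 |   2 | abbabbabbbabaababbbaaab
   7 |   5 | abbabbbabaababbbaaab
   8 |  17 | abbbaaab
   9 |   8 | abbbabaababbbaaab
  10 |  24 | b
  11 |  20 | baaab
  12 |  13 | baababbbaaab
  13 |  11 | babaababbbaaab
  14 |   1 | babbabbabbbabaababbbaaab
  15 |   4 | babbabbbabaababbbaaab
  16 |  16 | babbbaaab
  17 |   7 | babbbabaababbbaaab
  18 |  19 | bbaaab
  19 |  10 | bbabaababbbaaab
  20 |   0 | bbabbabbabbbabaababbbaaab
  21 |   3 | bbabbabbbabaababbbaaab
  22 |   6 | bbabbbabaababbbaaab
  23 |  18 | bbbaaab
  24 |   9 | bbbabaababbbaaab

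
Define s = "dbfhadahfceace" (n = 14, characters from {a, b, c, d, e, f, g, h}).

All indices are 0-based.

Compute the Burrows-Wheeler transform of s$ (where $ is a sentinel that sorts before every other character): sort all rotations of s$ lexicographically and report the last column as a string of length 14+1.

rank  rotation         last
    0  $dbfhadahfceace  e
    1  ace$dbfhadahfce  e
    2  adahfceace$dbfh  h
    3  ahfceace$dbfhad  d
    4  bfhadahfceace$d  d
    5  ce$dbfhadahfcea  a
    6  ceace$dbfhadahf  f
    7  dahfceace$dbfha  a
    8  dbfhadahfceace$  $
    9  e$dbfhadahfceac  c
   10  eace$dbfhadahfc  c
   11  fceace$dbfhadah  h
   12  fhadahfceace$db  b
   13  hadahfceace$dbf  f
   14  hfceace$dbfhada  a

eehddafa$cchbfa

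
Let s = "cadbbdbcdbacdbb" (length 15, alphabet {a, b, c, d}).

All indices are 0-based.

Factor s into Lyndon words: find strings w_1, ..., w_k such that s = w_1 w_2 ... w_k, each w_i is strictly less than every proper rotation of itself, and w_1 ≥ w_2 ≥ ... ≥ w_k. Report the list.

["c", "adbbdbcdb", "acdbb"]

emit factor 1: 'c' (i=0, period=1)
emit factor 2: 'adbbdbcdb' (i=1, period=9)
emit factor 3: 'acdbb' (i=10, period=5)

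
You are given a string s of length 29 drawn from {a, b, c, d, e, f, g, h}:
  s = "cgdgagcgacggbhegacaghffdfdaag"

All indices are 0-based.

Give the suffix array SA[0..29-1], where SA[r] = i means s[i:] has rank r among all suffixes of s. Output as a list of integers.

[26, 16, 8, 27, 4, 18, 12, 17, 6, 0, 9, 25, 23, 2, 14, 24, 22, 21, 28, 15, 7, 3, 11, 5, 1, 10, 19, 13, 20]

sorted suffixes:
  #0 SA[0]=26  'aag'
  #1 SA[1]=16  'acaghffdfdaag'
  #2 SA[2]=8  'acggbhegacaghffdfdaag'
  #3 SA[3]=27  'ag'
  #4 SA[4]=4  'agcgacggbhegacaghffdfdaag'
  #5 SA[5]=18  'aghffdfdaag'
  #6 SA[6]=12  'bhegacaghffdfdaag'
  #7 SA[7]=17  'caghffdfdaag'
  #8 SA[8]=6  'cgacggbhegacaghffdfdaag'
  #9 SA[9]=0  'cgdgagcgacggbhegacaghffdfdaag'
  #10 SA[10]=9  'cggbhegacaghffdfdaag'
  #11 SA[11]=25  'daag'
  #12 SA[12]=23  'dfdaag'
  #13 SA[13]=2  'dgagcgacggbhegacaghffdfdaag'
  #14 SA[14]=14  'egacaghffdfdaag'
  #15 SA[15]=24  'fdaag'
  #16 SA[16]=22  'fdfdaag'
  #17 SA[17]=21  'ffdfdaag'
  #18 SA[18]=28  'g'
  #19 SA[19]=15  'gacaghffdfdaag'
  #20 SA[20]=7  'gacggbhegacaghffdfdaag'
  #21 SA[21]=3  'gagcgacggbhegacaghffdfdaag'
  #22 SA[22]=11  'gbhegacaghffdfdaag'
  #23 SA[23]=5  'gcgacggbhegacaghffdfdaag'
  #24 SA[24]=1  'gdgagcgacggbhegacaghffdfdaag'
  #25 SA[25]=10  'ggbhegacaghffdfdaag'
  #26 SA[26]=19  'ghffdfdaag'
  #27 SA[27]=13  'hegacaghffdfdaag'
  #28 SA[28]=20  'hffdfdaag'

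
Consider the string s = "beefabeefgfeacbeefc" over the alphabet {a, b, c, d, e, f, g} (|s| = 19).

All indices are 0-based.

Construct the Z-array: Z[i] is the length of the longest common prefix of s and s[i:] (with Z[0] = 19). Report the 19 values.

[19, 0, 0, 0, 0, 4, 0, 0, 0, 0, 0, 0, 0, 0, 4, 0, 0, 0, 0]

Z[0]=19
i=1: i≥r, start 0; Z[1]=0
i=2: i≥r, start 0; Z[2]=0
i=3: i≥r, start 0; Z[3]=0
i=4: i≥r, start 0; Z[4]=0
i=5: i≥r, start 0; Z[5]=4 extend→box=[5,9)
i=6: min(r-i=3, Z[1]=0)=0; Z[6]=0
i=7: min(r-i=2, Z[2]=0)=0; Z[7]=0
i=8: min(r-i=1, Z[3]=0)=0; Z[8]=0
i=9: i≥r, start 0; Z[9]=0
i=10: i≥r, start 0; Z[10]=0
i=11: i≥r, start 0; Z[11]=0
i=12: i≥r, start 0; Z[12]=0
i=13: i≥r, start 0; Z[13]=0
i=14: i≥r, start 0; Z[14]=4 extend→box=[14,18)
i=15: min(r-i=3, Z[1]=0)=0; Z[15]=0
i=16: min(r-i=2, Z[2]=0)=0; Z[16]=0
i=17: min(r-i=1, Z[3]=0)=0; Z[17]=0
i=18: i≥r, start 0; Z[18]=0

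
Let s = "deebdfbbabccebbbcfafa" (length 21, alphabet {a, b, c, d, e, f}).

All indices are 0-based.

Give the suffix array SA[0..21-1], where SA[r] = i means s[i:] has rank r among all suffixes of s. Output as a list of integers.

sorted suffixes:
  #0 SA[0]=20  'a'
  #1 SA[1]=8  'abccebbbcfafa'
  #2 SA[2]=18  'afa'
  #3 SA[3]=7  'babccebbbcfafa'
  #4 SA[4]=6  'bbabccebbbcfafa'
  #5 SA[5]=13  'bbbcfafa'
  #6 SA[6]=14  'bbcfafa'
  #7 SA[7]=9  'bccebbbcfafa'
  #8 SA[8]=15  'bcfafa'
  #9 SA[9]=3  'bdfbbabccebbbcfafa'
  #10 SA[10]=10  'ccebbbcfafa'
  #11 SA[11]=11  'cebbbcfafa'
  #12 SA[12]=16  'cfafa'
  #13 SA[13]=0  'deebdfbbabccebbbcfafa'
  #14 SA[14]=4  'dfbbabccebbbcfafa'
  #15 SA[15]=12  'ebbbcfafa'
  #16 SA[16]=2  'ebdfbbabccebbbcfafa'
  #17 SA[17]=1  'eebdfbbabccebbbcfafa'
  #18 SA[18]=19  'fa'
  #19 SA[19]=17  'fafa'
  #20 SA[20]=5  'fbbabccebbbcfafa'

[20, 8, 18, 7, 6, 13, 14, 9, 15, 3, 10, 11, 16, 0, 4, 12, 2, 1, 19, 17, 5]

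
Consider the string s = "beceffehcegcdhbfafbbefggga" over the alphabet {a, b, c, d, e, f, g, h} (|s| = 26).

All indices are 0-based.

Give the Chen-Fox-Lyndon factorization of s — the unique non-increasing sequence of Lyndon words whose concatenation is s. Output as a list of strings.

emit factor 1: 'beceffehcegcdhbf' (i=0, period=16)
emit factor 2: 'afbbefggg' (i=16, period=9)
emit factor 3: 'a' (i=25, period=1)

["beceffehcegcdhbf", "afbbefggg", "a"]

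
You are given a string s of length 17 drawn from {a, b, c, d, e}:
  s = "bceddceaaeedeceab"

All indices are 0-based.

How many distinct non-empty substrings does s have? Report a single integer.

sorted suffixes:
  #0 SA[0]=7  'aaeedeceab'
  #1 SA[1]=15  'ab'
  #2 SA[2]=8  'aeedeceab'
  #3 SA[3]=16  'b'
  #4 SA[4]=0  'bceddceaaeedeceab'
  #5 SA[5]=5  'ceaaeedeceab'
  #6 SA[6]=13  'ceab'
  #7 SA[7]=1  'ceddceaaeedeceab'
  #8 SA[8]=4  'dceaaeedeceab'
  #9 SA[9]=3  'ddceaaeedeceab'
  #10 SA[10]=11  'deceab'
  #11 SA[11]=6  'eaaeedeceab'
  #12 SA[12]=14  'eab'
  #13 SA[13]=12  'eceab'
  #14 SA[14]=2  'eddceaaeedeceab'
  #15 SA[15]=10  'edeceab'
  #16 SA[16]=9  'eedeceab'

SA = [7, 15, 8, 16, 0, 5, 13, 1, 4, 3, 11, 6, 14, 12, 2, 10, 9]
i: (SA[i-1],SA[i]) lcp shared
  1: (7,15) 1 'a'
  2: (15,8) 1 'a'
  3: (8,16) 0 ''
  4: (16,0) 1 'b'
  5: (0,5) 0 ''
  6: (5,13) 3 'cea'
  7: (13,1) 2 'ce'
  8: (1,4) 0 ''
  9: (4,3) 1 'd'
  10: (3,11) 1 'd'
  11: (11,6) 0 ''
  12: (6,14) 2 'ea'
  13: (14,12) 1 'e'
  14: (12,2) 1 'e'
  15: (2,10) 2 'ed'
  16: (10,9) 1 'e'

n(n+1)/2 = 17·18/2 = 153
Σ LCP = 0 + 1 + 1 + 0 + 1 + 0 + 3 + 2 + 0 + 1 + 1 + 0 + 2 + 1 + 1 + 2 + 1 = 17
distinct = 153 − 17 = 136

136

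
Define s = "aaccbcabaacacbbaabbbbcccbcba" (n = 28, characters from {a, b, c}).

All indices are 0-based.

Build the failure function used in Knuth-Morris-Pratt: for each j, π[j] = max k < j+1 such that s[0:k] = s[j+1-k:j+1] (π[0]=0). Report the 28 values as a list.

π[0] = 0
j=1 s[j]='a': π[1]=1 (border 'a')
j=2 s[j]='c': k: 1→0; π[2]=0 (border '')
j=3 s[j]='c': π[3]=0 (border '')
j=4 s[j]='b': π[4]=0 (border '')
j=5 s[j]='c': π[5]=0 (border '')
j=6 s[j]='a': π[6]=1 (border 'a')
j=7 s[j]='b': k: 1→0; π[7]=0 (border '')
j=8 s[j]='a': π[8]=1 (border 'a')
j=9 s[j]='a': π[9]=2 (border 'aa')
j=10 s[j]='c': π[10]=3 (border 'aac')
j=11 s[j]='a': k: 3→0; π[11]=1 (border 'a')
j=12 s[j]='c': k: 1→0; π[12]=0 (border '')
j=13 s[j]='b': π[13]=0 (border '')
j=14 s[j]='b': π[14]=0 (border '')
j=15 s[j]='a': π[15]=1 (border 'a')
j=16 s[j]='a': π[16]=2 (border 'aa')
j=17 s[j]='b': k: 2→1→0; π[17]=0 (border '')
j=18 s[j]='b': π[18]=0 (border '')
j=19 s[j]='b': π[19]=0 (border '')
j=20 s[j]='b': π[20]=0 (border '')
j=21 s[j]='c': π[21]=0 (border '')
j=22 s[j]='c': π[22]=0 (border '')
j=23 s[j]='c': π[23]=0 (border '')
j=24 s[j]='b': π[24]=0 (border '')
j=25 s[j]='c': π[25]=0 (border '')
j=26 s[j]='b': π[26]=0 (border '')
j=27 s[j]='a': π[27]=1 (border 'a')

[0, 1, 0, 0, 0, 0, 1, 0, 1, 2, 3, 1, 0, 0, 0, 1, 2, 0, 0, 0, 0, 0, 0, 0, 0, 0, 0, 1]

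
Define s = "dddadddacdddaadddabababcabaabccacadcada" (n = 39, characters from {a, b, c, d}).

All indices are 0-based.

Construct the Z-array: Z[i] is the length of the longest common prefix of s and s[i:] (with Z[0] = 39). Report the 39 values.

[39, 2, 1, 0, 4, 2, 1, 0, 0, 4, 2, 1, 0, 0, 4, 2, 1, 0, 0, 0, 0, 0, 0, 0, 0, 0, 0, 0, 0, 0, 0, 0, 0, 0, 1, 0, 0, 1, 0]

Z[0]=39
i=1: i≥r, start 0; Z[1]=2 scan→box=[1,3)
i=2: min(r-i=1, Z[1]=2)=1; Z[2]=1
i=3: i≥r, start 0; Z[3]=0
i=4: i≥r, start 0; Z[4]=4 scan→box=[4,8)
i=5: min(r-i=3, Z[1]=2)=2; Z[5]=2
i=6: min(r-i=2, Z[2]=1)=1; Z[6]=1
i=7: min(r-i=1, Z[3]=0)=0; Z[7]=0
i=8: i≥r, start 0; Z[8]=0
i=9: i≥r, start 0; Z[9]=4 scan→box=[9,13)
i=10: min(r-i=3, Z[1]=2)=2; Z[10]=2
i=11: min(r-i=2, Z[2]=1)=1; Z[11]=1
i=12: min(r-i=1, Z[3]=0)=0; Z[12]=0
i=13: i≥r, start 0; Z[13]=0
i=14: i≥r, start 0; Z[14]=4 scan→box=[14,18)
i=15: min(r-i=3, Z[1]=2)=2; Z[15]=2
i=16: min(r-i=2, Z[2]=1)=1; Z[16]=1
i=17: min(r-i=1, Z[3]=0)=0; Z[17]=0
i=18: i≥r, start 0; Z[18]=0
i=19: i≥r, start 0; Z[19]=0
i=20: i≥r, start 0; Z[20]=0
i=21: i≥r, start 0; Z[21]=0
i=22: i≥r, start 0; Z[22]=0
i=23: i≥r, start 0; Z[23]=0
i=24: i≥r, start 0; Z[24]=0
i=25: i≥r, start 0; Z[25]=0
i=26: i≥r, start 0; Z[26]=0
i=27: i≥r, start 0; Z[27]=0
i=28: i≥r, start 0; Z[28]=0
i=29: i≥r, start 0; Z[29]=0
i=30: i≥r, start 0; Z[30]=0
i=31: i≥r, start 0; Z[31]=0
i=32: i≥r, start 0; Z[32]=0
i=33: i≥r, start 0; Z[33]=0
i=34: i≥r, start 0; Z[34]=1 scan→box=[34,35)
i=35: i≥r, start 0; Z[35]=0
i=36: i≥r, start 0; Z[36]=0
i=37: i≥r, start 0; Z[37]=1 scan→box=[37,38)
i=38: i≥r, start 0; Z[38]=0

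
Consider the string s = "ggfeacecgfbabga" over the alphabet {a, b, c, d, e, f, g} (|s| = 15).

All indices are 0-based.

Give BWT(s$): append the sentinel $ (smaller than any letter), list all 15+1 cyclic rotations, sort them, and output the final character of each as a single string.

rank  rotation          last
    0  $ggfeacecgfbabga  a
    1  a$ggfeacecgfbabg  g
    2  abga$ggfeacecgfb  b
    3  acecgfbabga$ggfe  e
    4  babga$ggfeacecgf  f
    5  bga$ggfeacecgfba  a
    6  cecgfbabga$ggfea  a
    7  cgfbabga$ggfeace  e
    8  eacecgfbabga$ggf  f
    9  ecgfbabga$ggfeac  c
   10  fbabga$ggfeacecg  g
   11  feacecgfbabga$gg  g
   12  ga$ggfeacecgfbab  b
   13  gfbabga$ggfeacec  c
   14  gfeacecgfbabga$g  g
   15  ggfeacecgfbabga$  $

agbefaaefcggbcg$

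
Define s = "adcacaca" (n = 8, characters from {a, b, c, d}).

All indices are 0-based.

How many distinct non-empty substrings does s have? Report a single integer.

25

rank | idx | suffix
   0 |   7 | a
   1 |   5 | aca
   2 |   3 | acaca
   3 |   0 | adcacaca
   4 |   6 | ca
   5 |   4 | caca
   6 |   2 | cacaca
   7 |   1 | dcacaca

SA = [7, 5, 3, 0, 6, 4, 2, 1]
rank  pair      lcp
   1  s[7:],s[5:]  1  'a'
   2  s[5:],s[3:]  3  'aca'
   3  s[3:],s[0:]  1  'a'
   4  s[0:],s[6:]  0  ''
   5  s[6:],s[4:]  2  'ca'
   6  s[4:],s[2:]  4  'caca'
   7  s[2:],s[1:]  0  ''

n(n+1)/2 = 8·9/2 = 36
Σ LCP = 0 + 1 + 3 + 1 + 0 + 2 + 4 + 0 = 11
distinct = 36 − 11 = 25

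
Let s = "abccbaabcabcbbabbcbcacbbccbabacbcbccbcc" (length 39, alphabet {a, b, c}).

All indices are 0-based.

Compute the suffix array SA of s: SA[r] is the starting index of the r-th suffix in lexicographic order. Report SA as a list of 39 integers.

[5, 27, 14, 6, 9, 0, 20, 29, 4, 26, 13, 28, 12, 15, 22, 7, 18, 10, 16, 31, 36, 1, 23, 33, 38, 8, 19, 3, 25, 11, 21, 17, 30, 35, 32, 37, 2, 24, 34]

sorted suffixes:
  #0 SA[0]=5  'aabcabcbbabbcbcacbbccbabacbcbccbcc'
  #1 SA[1]=27  'abacbcbccbcc'
  #2 SA[2]=14  'abbcbcacbbccbabacbcbccbcc'
  #3 SA[3]=6  'abcabcbbabbcbcacbbccbabacbcbccbcc'
  #4 SA[4]=9  'abcbbabbcbcacbbccbabacbcbccbcc'
  #5 SA[5]=0  'abccbaabcabcbbabbcbcacbbccbabacbcbccbcc'
  #6 SA[6]=20  'acbbccbabacbcbccbcc'
  #7 SA[7]=29  'acbcbccbcc'
  #8 SA[8]=4  'baabcabcbbabbcbcacbbccbabacbcbccbcc'
  #9 SA[9]=26  'babacbcbccbcc'
  #10 SA[10]=13  'babbcbcacbbccbabacbcbccbcc'
  #11 SA[11]=28  'bacbcbccbcc'
  #12 SA[12]=12  'bbabbcbcacbbccbabacbcbccbcc'
  #13 SA[13]=15  'bbcbcacbbccbabacbcbccbcc'
  #14 SA[14]=22  'bbccbabacbcbccbcc'
  #15 SA[15]=7  'bcabcbbabbcbcacbbccbabacbcbccbcc'
  #16 SA[16]=18  'bcacbbccbabacbcbccbcc'
  #17 SA[17]=10  'bcbbabbcbcacbbccbabacbcbccbcc'
  #18 SA[18]=16  'bcbcacbbccbabacbcbccbcc'
  #19 SA[19]=31  'bcbccbcc'
  #20 SA[20]=36  'bcc'
  #21 SA[21]=1  'bccbaabcabcbbabbcbcacbbccbabacbcbccbcc'
  #22 SA[22]=23  'bccbabacbcbccbcc'
  #23 SA[23]=33  'bccbcc'
  #24 SA[24]=38  'c'
  #25 SA[25]=8  'cabcbbabbcbcacbbccbabacbcbccbcc'
  #26 SA[26]=19  'cacbbccbabacbcbccbcc'
  #27 SA[27]=3  'cbaabcabcbbabbcbcacbbccbabacbcbccbcc'
  #28 SA[28]=25  'cbabacbcbccbcc'
  #29 SA[29]=11  'cbbabbcbcacbbccbabacbcbccbcc'
  #30 SA[30]=21  'cbbccbabacbcbccbcc'
  #31 SA[31]=17  'cbcacbbccbabacbcbccbcc'
  #32 SA[32]=30  'cbcbccbcc'
  #33 SA[33]=35  'cbcc'
  #34 SA[34]=32  'cbccbcc'
  #35 SA[35]=37  'cc'
  #36 SA[36]=2  'ccbaabcabcbbabbcbcacbbccbabacbcbccbcc'
  #37 SA[37]=24  'ccbabacbcbccbcc'
  #38 SA[38]=34  'ccbcc'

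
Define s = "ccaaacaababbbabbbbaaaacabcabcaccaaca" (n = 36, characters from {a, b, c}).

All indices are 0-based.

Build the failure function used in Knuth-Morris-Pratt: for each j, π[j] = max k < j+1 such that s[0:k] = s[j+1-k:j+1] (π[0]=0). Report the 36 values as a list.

π[0] = 0
j=1 s[j]='c': π[1]=1 (border 'c')
j=2 s[j]='a': k: 1→0; π[2]=0 (border '')
j=3 s[j]='a': π[3]=0 (border '')
j=4 s[j]='a': π[4]=0 (border '')
j=5 s[j]='c': π[5]=1 (border 'c')
j=6 s[j]='a': k: 1→0; π[6]=0 (border '')
j=7 s[j]='a': π[7]=0 (border '')
j=8 s[j]='b': π[8]=0 (border '')
j=9 s[j]='a': π[9]=0 (border '')
j=10 s[j]='b': π[10]=0 (border '')
j=11 s[j]='b': π[11]=0 (border '')
j=12 s[j]='b': π[12]=0 (border '')
j=13 s[j]='a': π[13]=0 (border '')
j=14 s[j]='b': π[14]=0 (border '')
j=15 s[j]='b': π[15]=0 (border '')
j=16 s[j]='b': π[16]=0 (border '')
j=17 s[j]='b': π[17]=0 (border '')
j=18 s[j]='a': π[18]=0 (border '')
j=19 s[j]='a': π[19]=0 (border '')
j=20 s[j]='a': π[20]=0 (border '')
j=21 s[j]='a': π[21]=0 (border '')
j=22 s[j]='c': π[22]=1 (border 'c')
j=23 s[j]='a': k: 1→0; π[23]=0 (border '')
j=24 s[j]='b': π[24]=0 (border '')
j=25 s[j]='c': π[25]=1 (border 'c')
j=26 s[j]='a': k: 1→0; π[26]=0 (border '')
j=27 s[j]='b': π[27]=0 (border '')
j=28 s[j]='c': π[28]=1 (border 'c')
j=29 s[j]='a': k: 1→0; π[29]=0 (border '')
j=30 s[j]='c': π[30]=1 (border 'c')
j=31 s[j]='c': π[31]=2 (border 'cc')
j=32 s[j]='a': π[32]=3 (border 'cca')
j=33 s[j]='a': π[33]=4 (border 'ccaa')
j=34 s[j]='c': k: 4→0; π[34]=1 (border 'c')
j=35 s[j]='a': k: 1→0; π[35]=0 (border '')

[0, 1, 0, 0, 0, 1, 0, 0, 0, 0, 0, 0, 0, 0, 0, 0, 0, 0, 0, 0, 0, 0, 1, 0, 0, 1, 0, 0, 1, 0, 1, 2, 3, 4, 1, 0]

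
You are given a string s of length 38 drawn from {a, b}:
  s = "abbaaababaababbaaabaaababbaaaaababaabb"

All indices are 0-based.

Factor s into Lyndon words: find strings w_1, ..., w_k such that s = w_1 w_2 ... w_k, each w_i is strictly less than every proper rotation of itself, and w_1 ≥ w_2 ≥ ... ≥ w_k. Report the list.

emit factor 1: 'abb' (i=0, period=3)
emit factor 2: 'aaababaababb' (i=3, period=12)
emit factor 3: 'aaabaaababb' (i=15, period=11)
emit factor 4: 'aaaaababaabb' (i=26, period=12)

["abb", "aaababaababb", "aaabaaababb", "aaaaababaabb"]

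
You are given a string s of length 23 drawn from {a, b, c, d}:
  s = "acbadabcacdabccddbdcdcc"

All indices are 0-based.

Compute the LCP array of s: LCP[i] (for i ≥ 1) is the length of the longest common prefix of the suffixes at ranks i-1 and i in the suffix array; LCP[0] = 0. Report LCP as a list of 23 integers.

[0, 3, 1, 2, 1, 0, 1, 2, 1, 0, 1, 1, 1, 2, 1, 2, 2, 0, 4, 1, 1, 2, 1]

rank | idx | suffix
   0 |   5 | abcacdabccddbdcdcc
   1 |  11 | abccddbdcdcc
   2 |   0 | acbadabcacdabccddbdcdcc
   3 |   8 | acdabccddbdcdcc
   4 |   3 | adabcacdabccddbdcdcc
   5 |   2 | badabcacdabccddbdcdcc
   6 |   6 | bcacdabccddbdcdcc
   7 |  12 | bccddbdcdcc
   8 |  17 | bdcdcc
   9 |  22 | c
  10 |   7 | cacdabccddbdcdcc
  11 |   1 | cbadabcacdabccddbdcdcc
  12 |  21 | cc
  13 |  13 | ccddbdcdcc
  14 |   9 | cdabccddbdcdcc
  15 |  19 | cdcc
  16 |  14 | cddbdcdcc
  17 |   4 | dabcacdabccddbdcdcc
  18 |  10 | dabccddbdcdcc
  19 |  16 | dbdcdcc
  20 |  20 | dcc
  21 |  18 | dcdcc
  22 |  15 | ddbdcdcc

SA = [5, 11, 0, 8, 3, 2, 6, 12, 17, 22, 7, 1, 21, 13, 9, 19, 14, 4, 10, 16, 20, 18, 15]
[i] adj suffixes → lcp
  [1] 5/11 → 3 ('abc')
  [2] 11/0 → 1 ('a')
  [3] 0/8 → 2 ('ac')
  [4] 8/3 → 1 ('a')
  [5] 3/2 → 0 ('')
  [6] 2/6 → 1 ('b')
  [7] 6/12 → 2 ('bc')
  [8] 12/17 → 1 ('b')
  [9] 17/22 → 0 ('')
  [10] 22/7 → 1 ('c')
  [11] 7/1 → 1 ('c')
  [12] 1/21 → 1 ('c')
  [13] 21/13 → 2 ('cc')
  [14] 13/9 → 1 ('c')
  [15] 9/19 → 2 ('cd')
  [16] 19/14 → 2 ('cd')
  [17] 14/4 → 0 ('')
  [18] 4/10 → 4 ('dabc')
  [19] 10/16 → 1 ('d')
  [20] 16/20 → 1 ('d')
  [21] 20/18 → 2 ('dc')
  [22] 18/15 → 1 ('d')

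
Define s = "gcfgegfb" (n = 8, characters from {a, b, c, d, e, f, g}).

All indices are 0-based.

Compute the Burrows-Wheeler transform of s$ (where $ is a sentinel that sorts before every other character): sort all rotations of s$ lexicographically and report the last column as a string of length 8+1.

bfgggc$fe

rank  rotation   last
    0  $gcfgegfb  b
    1  b$gcfgegf  f
    2  cfgegfb$g  g
    3  egfb$gcfg  g
    4  fb$gcfgeg  g
    5  fgegfb$gc  c
    6  gcfgegfb$  $
    7  gegfb$gcf  f
    8  gfb$gcfge  e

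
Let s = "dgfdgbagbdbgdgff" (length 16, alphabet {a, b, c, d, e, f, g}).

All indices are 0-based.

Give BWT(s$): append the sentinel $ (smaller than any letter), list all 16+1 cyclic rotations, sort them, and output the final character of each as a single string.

rank  rotation           last
    0  $dgfdgbagbdbgdgff  f
    1  agbdbgdgff$dgfdgb  b
    2  bagbdbgdgff$dgfdg  g
    3  bdbgdgff$dgfdgbag  g
    4  bgdgff$dgfdgbagbd  d
    5  dbgdgff$dgfdgbagb  b
    6  dgbagbdbgdgff$dgf  f
    7  dgfdgbagbdbgdgff$  $
    8  dgff$dgfdgbagbdbg  g
    9  f$dgfdgbagbdbgdgf  f
   10  fdgbagbdbgdgff$dg  g
   11  ff$dgfdgbagbdbgdg  g
   12  gbagbdbgdgff$dgfd  d
   13  gbdbgdgff$dgfdgba  a
   14  gdgff$dgfdgbagbdb  b
   15  gfdgbagbdbgdgff$d  d
   16  gff$dgfdgbagbdbgd  d

fbggdbf$gfggdabdd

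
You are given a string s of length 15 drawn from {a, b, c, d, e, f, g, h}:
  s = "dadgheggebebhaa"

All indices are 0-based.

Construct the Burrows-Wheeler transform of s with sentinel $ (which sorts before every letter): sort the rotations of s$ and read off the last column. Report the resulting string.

rank  rotation          last
    0  $dadgheggebebhaa  a
    1  a$dadgheggebebha  a
    2  aa$dadgheggebebh  h
    3  adgheggebebhaa$d  d
    4  bebhaa$dadghegge  e
    5  bhaa$dadgheggebe  e
    6  dadgheggebebhaa$  $
    7  dgheggebebhaa$da  a
    8  ebebhaa$dadghegg  g
    9  ebhaa$dadgheggeb  b
   10  eggebebhaa$dadgh  h
   11  gebebhaa$dadgheg  g
   12  ggebebhaa$dadghe  e
   13  gheggebebhaa$dad  d
   14  haa$dadgheggebeb  b
   15  heggebebhaa$dadg  g

aahdee$agbhgedbg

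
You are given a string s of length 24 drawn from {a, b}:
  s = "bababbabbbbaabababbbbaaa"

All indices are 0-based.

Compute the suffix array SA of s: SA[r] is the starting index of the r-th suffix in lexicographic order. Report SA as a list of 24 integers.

rank→(start, suffix):
  0 → (23, 'a')
  1 → (22, 'aa')
  2 → (21, 'aaa')
  3 → (11, 'aabababbbbaaa')
  4 → (12, 'abababbbbaaa')
  5 → (1, 'ababbabbbbaabababbbbaaa')
  6 → (14, 'ababbbbaaa')
  7 → (3, 'abbabbbbaabababbbbaaa')
  8 → (16, 'abbbbaaa')
  9 → (6, 'abbbbaabababbbbaaa')
  10 → (20, 'baaa')
  11 → (10, 'baabababbbbaaa')
  12 → (0, 'bababbabbbbaabababbbbaaa')
  13 → (13, 'bababbbbaaa')
  14 → (2, 'babbabbbbaabababbbbaaa')
  15 → (15, 'babbbbaaa')
  16 → (5, 'babbbbaabababbbbaaa')
  17 → (19, 'bbaaa')
  18 → (9, 'bbaabababbbbaaa')
  19 → (4, 'bbabbbbaabababbbbaaa')
  20 → (18, 'bbbaaa')
  21 → (8, 'bbbaabababbbbaaa')
  22 → (17, 'bbbbaaa')
  23 → (7, 'bbbbaabababbbbaaa')

[23, 22, 21, 11, 12, 1, 14, 3, 16, 6, 20, 10, 0, 13, 2, 15, 5, 19, 9, 4, 18, 8, 17, 7]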